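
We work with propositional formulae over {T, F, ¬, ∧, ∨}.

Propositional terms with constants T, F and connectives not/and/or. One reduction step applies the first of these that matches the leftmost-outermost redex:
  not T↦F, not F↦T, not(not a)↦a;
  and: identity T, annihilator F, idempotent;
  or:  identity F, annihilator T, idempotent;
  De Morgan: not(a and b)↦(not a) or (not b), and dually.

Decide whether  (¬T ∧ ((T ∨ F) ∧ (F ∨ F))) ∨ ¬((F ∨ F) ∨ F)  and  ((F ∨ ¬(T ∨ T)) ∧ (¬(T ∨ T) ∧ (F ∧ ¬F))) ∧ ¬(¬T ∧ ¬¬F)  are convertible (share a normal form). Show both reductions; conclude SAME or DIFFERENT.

Term A:
  start: (¬T ∧ ((T ∨ F) ∧ (F ∨ F))) ∨ ¬((F ∨ F) ∨ F)
  →1  (F ∧ ((T ∨ F) ∧ (F ∨ F))) ∨ ¬((F ∨ F) ∨ F)
  →2  F ∨ ¬((F ∨ F) ∨ F)
  →3  ¬((F ∨ F) ∨ F)
  →4  ¬(F ∨ F) ∧ ¬F
  →5  (¬F ∧ ¬F) ∧ ¬F
  →6  ¬F ∧ ¬F
  →7  ¬F
  →8  T

Term B:
  start: ((F ∨ ¬(T ∨ T)) ∧ (¬(T ∨ T) ∧ (F ∧ ¬F))) ∧ ¬(¬T ∧ ¬¬F)
  →1  (¬(T ∨ T) ∧ (¬(T ∨ T) ∧ (F ∧ ¬F))) ∧ ¬(¬T ∧ ¬¬F)
  →2  ((¬T ∧ ¬T) ∧ (¬(T ∨ T) ∧ (F ∧ ¬F))) ∧ ¬(¬T ∧ ¬¬F)
  →3  (¬T ∧ (¬(T ∨ T) ∧ (F ∧ ¬F))) ∧ ¬(¬T ∧ ¬¬F)
  →4  (F ∧ (¬(T ∨ T) ∧ (F ∧ ¬F))) ∧ ¬(¬T ∧ ¬¬F)
  →5  F ∧ ¬(¬T ∧ ¬¬F)
  →6  F

Answer: DIFFERENT — A ⇓ T, B ⇓ F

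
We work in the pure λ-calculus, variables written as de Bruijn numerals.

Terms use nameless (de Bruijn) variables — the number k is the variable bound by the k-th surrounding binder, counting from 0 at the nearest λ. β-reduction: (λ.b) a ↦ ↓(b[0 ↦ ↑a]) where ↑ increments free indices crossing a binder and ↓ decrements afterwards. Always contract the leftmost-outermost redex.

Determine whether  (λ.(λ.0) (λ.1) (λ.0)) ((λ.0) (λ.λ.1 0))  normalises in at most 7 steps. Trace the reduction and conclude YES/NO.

  start: (λ.(λ.0) (λ.1) (λ.0)) ((λ.0) (λ.λ.1 0))
  [1] (λ.0) (λ.(λ.0) (λ.λ.1 0)) (λ.0)
  [2] (λ.(λ.0) (λ.λ.1 0)) (λ.0)
  [3] (λ.0) (λ.λ.1 0)
  [4] λ.λ.1 0

Answer: YES — reaches normal form λ.λ.1 0 in 4 ≤ 7 steps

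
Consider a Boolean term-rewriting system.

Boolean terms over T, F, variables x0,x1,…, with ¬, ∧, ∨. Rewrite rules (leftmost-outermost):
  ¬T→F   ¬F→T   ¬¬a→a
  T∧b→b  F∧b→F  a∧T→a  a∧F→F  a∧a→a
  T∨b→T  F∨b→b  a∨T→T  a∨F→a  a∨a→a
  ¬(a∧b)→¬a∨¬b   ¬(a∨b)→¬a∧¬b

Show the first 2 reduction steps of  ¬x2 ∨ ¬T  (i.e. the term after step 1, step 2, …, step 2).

Answer: after 2 steps: ¬x2

Reduction:
  start: ¬x2 ∨ ¬T
  [1] ¬x2 ∨ F
  [2] ¬x2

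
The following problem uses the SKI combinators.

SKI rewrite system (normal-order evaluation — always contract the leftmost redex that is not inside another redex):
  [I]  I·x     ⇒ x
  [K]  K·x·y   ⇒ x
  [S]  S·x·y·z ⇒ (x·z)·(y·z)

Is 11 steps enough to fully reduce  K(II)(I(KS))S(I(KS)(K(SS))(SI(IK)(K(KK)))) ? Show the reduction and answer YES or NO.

Answer: YES — reaches normal form S(S(KK)) in 8 ≤ 11 steps

Working:
  start: K(II)(I(KS))S(I(KS)(K(SS))(SI(IK)(K(KK))))
  [1] IIS(I(KS)(K(SS))(SI(IK)(K(KK))))
  [2] IS(I(KS)(K(SS))(SI(IK)(K(KK))))
  [3] S(I(KS)(K(SS))(SI(IK)(K(KK))))
  [4] S(KS(K(SS))(SI(IK)(K(KK))))
  [5] S(S(SI(IK)(K(KK))))
  [6] S(S(I(K(KK))(IK(K(KK)))))
  [7] S(S(K(KK)(IK(K(KK)))))
  [8] S(S(KK))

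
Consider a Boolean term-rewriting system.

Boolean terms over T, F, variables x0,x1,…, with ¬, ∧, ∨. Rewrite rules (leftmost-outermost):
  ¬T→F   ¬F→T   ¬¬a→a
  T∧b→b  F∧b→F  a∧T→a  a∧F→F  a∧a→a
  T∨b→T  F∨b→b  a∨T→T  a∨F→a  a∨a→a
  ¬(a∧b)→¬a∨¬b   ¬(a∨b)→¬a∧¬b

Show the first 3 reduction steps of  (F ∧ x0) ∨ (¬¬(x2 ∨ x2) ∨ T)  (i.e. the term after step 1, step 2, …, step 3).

Answer: after 3 steps: T

Reduction:
  start: (F ∧ x0) ∨ (¬¬(x2 ∨ x2) ∨ T)
  →1  F ∨ (¬¬(x2 ∨ x2) ∨ T)
  →2  ¬¬(x2 ∨ x2) ∨ T
  →3  T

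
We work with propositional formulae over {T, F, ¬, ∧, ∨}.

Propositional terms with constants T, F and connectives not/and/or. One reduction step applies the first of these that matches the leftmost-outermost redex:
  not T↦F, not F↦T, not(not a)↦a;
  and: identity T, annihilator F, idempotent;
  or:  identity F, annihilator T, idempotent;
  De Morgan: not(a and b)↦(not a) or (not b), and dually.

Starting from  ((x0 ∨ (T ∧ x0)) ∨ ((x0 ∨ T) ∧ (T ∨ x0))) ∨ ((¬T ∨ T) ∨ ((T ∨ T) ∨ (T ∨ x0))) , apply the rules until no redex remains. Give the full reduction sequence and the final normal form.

Answer: normal form = T  (in 7 steps)

Working:
  start: ((x0 ∨ (T ∧ x0)) ∨ ((x0 ∨ T) ∧ (T ∨ x0))) ∨ ((¬T ∨ T) ∨ ((T ∨ T) ∨ (T ∨ x0)))
  step 1: ((x0 ∨ x0) ∨ ((x0 ∨ T) ∧ (T ∨ x0))) ∨ ((¬T ∨ T) ∨ ((T ∨ T) ∨ (T ∨ x0)))
  step 2: (x0 ∨ ((x0 ∨ T) ∧ (T ∨ x0))) ∨ ((¬T ∨ T) ∨ ((T ∨ T) ∨ (T ∨ x0)))
  step 3: (x0 ∨ (T ∧ (T ∨ x0))) ∨ ((¬T ∨ T) ∨ ((T ∨ T) ∨ (T ∨ x0)))
  step 4: (x0 ∨ (T ∨ x0)) ∨ ((¬T ∨ T) ∨ ((T ∨ T) ∨ (T ∨ x0)))
  step 5: (x0 ∨ T) ∨ ((¬T ∨ T) ∨ ((T ∨ T) ∨ (T ∨ x0)))
  step 6: T ∨ ((¬T ∨ T) ∨ ((T ∨ T) ∨ (T ∨ x0)))
  step 7: T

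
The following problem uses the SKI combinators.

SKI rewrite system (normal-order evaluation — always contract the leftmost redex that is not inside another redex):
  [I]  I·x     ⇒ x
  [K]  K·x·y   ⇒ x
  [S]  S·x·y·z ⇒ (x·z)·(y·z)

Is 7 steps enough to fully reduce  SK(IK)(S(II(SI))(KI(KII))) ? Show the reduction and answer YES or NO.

Answer: YES — reaches normal form S(SI)I in 5 ≤ 7 steps

Working:
  start: SK(IK)(S(II(SI))(KI(KII)))
  step 1: K(S(II(SI))(KI(KII)))(IK(S(II(SI))(KI(KII))))
  step 2: S(II(SI))(KI(KII))
  step 3: S(I(SI))(KI(KII))
  step 4: S(SI)(KI(KII))
  step 5: S(SI)I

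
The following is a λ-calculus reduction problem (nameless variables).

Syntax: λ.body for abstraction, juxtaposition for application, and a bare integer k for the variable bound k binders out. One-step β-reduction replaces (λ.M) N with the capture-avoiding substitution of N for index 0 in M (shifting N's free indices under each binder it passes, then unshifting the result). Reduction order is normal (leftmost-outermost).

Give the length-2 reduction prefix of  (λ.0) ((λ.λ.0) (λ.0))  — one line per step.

Answer: after 2 steps: λ.0

Reduction:
  start: (λ.0) ((λ.λ.0) (λ.0))
  step 1: (λ.λ.0) (λ.0)
  step 2: λ.0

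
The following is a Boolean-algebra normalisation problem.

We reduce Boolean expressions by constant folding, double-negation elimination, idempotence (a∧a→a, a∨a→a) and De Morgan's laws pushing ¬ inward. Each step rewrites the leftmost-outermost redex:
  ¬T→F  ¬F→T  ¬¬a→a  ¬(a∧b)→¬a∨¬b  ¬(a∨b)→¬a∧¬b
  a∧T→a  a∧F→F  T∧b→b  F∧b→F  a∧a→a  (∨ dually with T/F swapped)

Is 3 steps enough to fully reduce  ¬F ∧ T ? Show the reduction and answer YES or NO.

Answer: YES — reaches normal form T in 2 ≤ 3 steps

Working:
  start: ¬F ∧ T
  [1] ¬F
  [2] T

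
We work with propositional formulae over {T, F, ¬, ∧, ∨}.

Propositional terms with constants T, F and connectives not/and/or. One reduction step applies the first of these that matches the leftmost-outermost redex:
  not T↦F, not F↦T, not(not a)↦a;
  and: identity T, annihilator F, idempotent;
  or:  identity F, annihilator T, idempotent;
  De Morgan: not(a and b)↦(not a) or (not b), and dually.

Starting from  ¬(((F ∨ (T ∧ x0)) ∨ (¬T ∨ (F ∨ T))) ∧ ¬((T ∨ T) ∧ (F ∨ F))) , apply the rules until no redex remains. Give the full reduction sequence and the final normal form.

  start: ¬(((F ∨ (T ∧ x0)) ∨ (¬T ∨ (F ∨ T))) ∧ ¬((T ∨ T) ∧ (F ∨ F)))
  →1  ¬((F ∨ (T ∧ x0)) ∨ (¬T ∨ (F ∨ T))) ∨ ¬¬((T ∨ T) ∧ (F ∨ F))
  →2  (¬(F ∨ (T ∧ x0)) ∧ ¬(¬T ∨ (F ∨ T))) ∨ ¬¬((T ∨ T) ∧ (F ∨ F))
  →3  ((¬F ∧ ¬(T ∧ x0)) ∧ ¬(¬T ∨ (F ∨ T))) ∨ ¬¬((T ∨ T) ∧ (F ∨ F))
  →4  ((T ∧ ¬(T ∧ x0)) ∧ ¬(¬T ∨ (F ∨ T))) ∨ ¬¬((T ∨ T) ∧ (F ∨ F))
  →5  (¬(T ∧ x0) ∧ ¬(¬T ∨ (F ∨ T))) ∨ ¬¬((T ∨ T) ∧ (F ∨ F))
  →6  ((¬T ∨ ¬x0) ∧ ¬(¬T ∨ (F ∨ T))) ∨ ¬¬((T ∨ T) ∧ (F ∨ F))
  →7  ((F ∨ ¬x0) ∧ ¬(¬T ∨ (F ∨ T))) ∨ ¬¬((T ∨ T) ∧ (F ∨ F))
  →8  (¬x0 ∧ ¬(¬T ∨ (F ∨ T))) ∨ ¬¬((T ∨ T) ∧ (F ∨ F))
  →9  (¬x0 ∧ (¬¬T ∧ ¬(F ∨ T))) ∨ ¬¬((T ∨ T) ∧ (F ∨ F))
  →10  (¬x0 ∧ (T ∧ ¬(F ∨ T))) ∨ ¬¬((T ∨ T) ∧ (F ∨ F))
  →11  (¬x0 ∧ ¬(F ∨ T)) ∨ ¬¬((T ∨ T) ∧ (F ∨ F))
  →12  (¬x0 ∧ (¬F ∧ ¬T)) ∨ ¬¬((T ∨ T) ∧ (F ∨ F))
  →13  (¬x0 ∧ (T ∧ ¬T)) ∨ ¬¬((T ∨ T) ∧ (F ∨ F))
  →14  (¬x0 ∧ ¬T) ∨ ¬¬((T ∨ T) ∧ (F ∨ F))
  →15  (¬x0 ∧ F) ∨ ¬¬((T ∨ T) ∧ (F ∨ F))
  →16  F ∨ ¬¬((T ∨ T) ∧ (F ∨ F))
  →17  ¬¬((T ∨ T) ∧ (F ∨ F))
  →18  (T ∨ T) ∧ (F ∨ F)
  →19  T ∧ (F ∨ F)
  →20  F ∨ F
  →21  F

Answer: normal form = F  (in 21 steps)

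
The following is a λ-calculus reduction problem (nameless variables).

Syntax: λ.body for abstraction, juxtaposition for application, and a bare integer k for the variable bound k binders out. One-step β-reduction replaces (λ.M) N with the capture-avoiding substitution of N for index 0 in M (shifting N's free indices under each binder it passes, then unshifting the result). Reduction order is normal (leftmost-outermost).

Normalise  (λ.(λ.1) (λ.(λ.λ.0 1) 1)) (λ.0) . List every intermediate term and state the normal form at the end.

Answer: normal form = λ.0  (in 2 steps)

Reduction:
  start: (λ.(λ.1) (λ.(λ.λ.0 1) 1)) (λ.0)
  step 1: (λ.λ.0) (λ.(λ.λ.0 1) (λ.0))
  step 2: λ.0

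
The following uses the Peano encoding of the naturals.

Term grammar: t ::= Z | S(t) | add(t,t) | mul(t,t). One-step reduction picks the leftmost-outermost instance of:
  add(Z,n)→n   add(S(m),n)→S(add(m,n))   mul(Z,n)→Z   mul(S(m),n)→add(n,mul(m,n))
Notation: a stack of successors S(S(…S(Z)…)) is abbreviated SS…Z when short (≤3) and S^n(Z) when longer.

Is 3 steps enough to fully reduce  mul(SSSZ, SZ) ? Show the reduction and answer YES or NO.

  start: mul(SSSZ, SZ)
  step 1: add(SZ, mul(SSZ, SZ))
  step 2: S(add(Z, mul(SSZ, SZ)))
  step 3: S(mul(SSZ, SZ))

Answer: NO — after 3 steps the term is S(mul(SSZ, SZ)), not yet normal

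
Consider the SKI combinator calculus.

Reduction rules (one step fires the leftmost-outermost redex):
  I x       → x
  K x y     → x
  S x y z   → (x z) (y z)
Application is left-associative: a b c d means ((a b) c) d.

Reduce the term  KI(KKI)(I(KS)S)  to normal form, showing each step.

Answer: normal form = S  (in 4 steps)

Working:
  start: KI(KKI)(I(KS)S)
  step 1: I(I(KS)S)
  step 2: I(KS)S
  step 3: KSS
  step 4: S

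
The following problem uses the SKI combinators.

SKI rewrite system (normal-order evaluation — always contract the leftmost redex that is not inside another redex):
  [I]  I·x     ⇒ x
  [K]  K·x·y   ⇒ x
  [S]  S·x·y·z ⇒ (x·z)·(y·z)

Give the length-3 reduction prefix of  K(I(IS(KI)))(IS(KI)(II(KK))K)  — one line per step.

Answer: after 3 steps: S(KI)

Working:
  start: K(I(IS(KI)))(IS(KI)(II(KK))K)
  [1] I(IS(KI))
  [2] IS(KI)
  [3] S(KI)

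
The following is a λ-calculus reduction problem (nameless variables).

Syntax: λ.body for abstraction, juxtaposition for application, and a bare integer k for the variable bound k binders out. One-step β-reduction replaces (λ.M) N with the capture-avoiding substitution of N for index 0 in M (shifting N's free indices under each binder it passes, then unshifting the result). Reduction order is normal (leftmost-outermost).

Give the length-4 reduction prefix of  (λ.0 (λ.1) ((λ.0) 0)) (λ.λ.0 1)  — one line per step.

Answer: after 4 steps: (λ.λ.0 1) (λ.λ.λ.0 1)

Derivation:
  start: (λ.0 (λ.1) ((λ.0) 0)) (λ.λ.0 1)
  →1  (λ.λ.0 1) (λ.λ.λ.0 1) ((λ.0) (λ.λ.0 1))
  →2  (λ.0 (λ.λ.λ.0 1)) ((λ.0) (λ.λ.0 1))
  →3  (λ.0) (λ.λ.0 1) (λ.λ.λ.0 1)
  →4  (λ.λ.0 1) (λ.λ.λ.0 1)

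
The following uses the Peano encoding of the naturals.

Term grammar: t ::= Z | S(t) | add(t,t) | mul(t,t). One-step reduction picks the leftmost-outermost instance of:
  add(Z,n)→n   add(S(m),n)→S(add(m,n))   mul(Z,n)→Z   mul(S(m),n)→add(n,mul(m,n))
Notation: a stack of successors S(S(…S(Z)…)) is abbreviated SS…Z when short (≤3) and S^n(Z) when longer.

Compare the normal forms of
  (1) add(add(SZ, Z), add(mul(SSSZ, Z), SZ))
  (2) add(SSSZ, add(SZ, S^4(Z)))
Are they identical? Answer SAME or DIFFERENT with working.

Answer: DIFFERENT — A ⇓ SSZ, B ⇓ S^8(Z)

Derivation:
Term A:
  start: add(add(SZ, Z), add(mul(SSSZ, Z), SZ))
  [1] add(S(add(Z, Z)), add(mul(SSSZ, Z), SZ))
  [2] S(add(add(Z, Z), add(mul(SSSZ, Z), SZ)))
  [3] S(add(Z, add(mul(SSSZ, Z), SZ)))
  [4] S(add(mul(SSSZ, Z), SZ))
  [5] S(add(add(Z, mul(SSZ, Z)), SZ))
  [6] S(add(mul(SSZ, Z), SZ))
  [7] S(add(add(Z, mul(SZ, Z)), SZ))
  [8] S(add(mul(SZ, Z), SZ))
  [9] S(add(add(Z, mul(Z, Z)), SZ))
  [10] S(add(mul(Z, Z), SZ))
  [11] S(add(Z, SZ))
  [12] SSZ

Term B:
  start: add(SSSZ, add(SZ, S^4(Z)))
  [1] S(add(SSZ, add(SZ, S^4(Z))))
  [2] S(S(add(SZ, add(SZ, S^4(Z)))))
  [3] S(S(S(add(Z, add(SZ, S^4(Z))))))
  [4] S(S(S(add(SZ, S^4(Z)))))
  [5] S(S(S(S(add(Z, S^4(Z))))))
  [6] S^8(Z)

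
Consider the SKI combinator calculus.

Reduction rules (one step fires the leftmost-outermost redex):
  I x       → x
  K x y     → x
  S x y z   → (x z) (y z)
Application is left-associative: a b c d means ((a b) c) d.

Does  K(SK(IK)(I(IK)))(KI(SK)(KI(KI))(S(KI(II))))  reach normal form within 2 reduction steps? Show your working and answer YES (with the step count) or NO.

  start: K(SK(IK)(I(IK)))(KI(SK)(KI(KI))(S(KI(II))))
  →1  SK(IK)(I(IK))
  →2  K(I(IK))(IK(I(IK)))

Answer: NO — after 2 steps the term is K(I(IK))(IK(I(IK))), not yet normal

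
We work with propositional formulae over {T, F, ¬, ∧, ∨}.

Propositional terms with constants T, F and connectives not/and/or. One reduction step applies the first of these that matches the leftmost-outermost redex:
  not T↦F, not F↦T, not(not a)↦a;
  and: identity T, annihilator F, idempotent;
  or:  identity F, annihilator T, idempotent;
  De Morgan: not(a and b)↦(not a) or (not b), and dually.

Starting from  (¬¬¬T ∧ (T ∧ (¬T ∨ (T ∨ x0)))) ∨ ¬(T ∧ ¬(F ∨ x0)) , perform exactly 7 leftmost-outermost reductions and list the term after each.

Answer: after 7 steps: ¬¬(F ∨ x0)

Reduction:
  start: (¬¬¬T ∧ (T ∧ (¬T ∨ (T ∨ x0)))) ∨ ¬(T ∧ ¬(F ∨ x0))
  →1  (¬T ∧ (T ∧ (¬T ∨ (T ∨ x0)))) ∨ ¬(T ∧ ¬(F ∨ x0))
  →2  (F ∧ (T ∧ (¬T ∨ (T ∨ x0)))) ∨ ¬(T ∧ ¬(F ∨ x0))
  →3  F ∨ ¬(T ∧ ¬(F ∨ x0))
  →4  ¬(T ∧ ¬(F ∨ x0))
  →5  ¬T ∨ ¬¬(F ∨ x0)
  →6  F ∨ ¬¬(F ∨ x0)
  →7  ¬¬(F ∨ x0)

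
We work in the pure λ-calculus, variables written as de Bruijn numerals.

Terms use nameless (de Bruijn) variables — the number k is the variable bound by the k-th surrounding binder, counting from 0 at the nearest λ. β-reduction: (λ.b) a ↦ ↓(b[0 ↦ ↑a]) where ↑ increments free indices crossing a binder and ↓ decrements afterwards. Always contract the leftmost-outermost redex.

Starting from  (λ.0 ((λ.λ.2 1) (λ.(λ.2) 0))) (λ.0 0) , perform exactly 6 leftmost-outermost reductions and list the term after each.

Answer: after 6 steps: (λ.λ.0 0) (λ.(λ.λ.0 0) 0)

Derivation:
  start: (λ.0 ((λ.λ.2 1) (λ.(λ.2) 0))) (λ.0 0)
  →1  (λ.0 0) ((λ.λ.(λ.0 0) 1) (λ.(λ.λ.0 0) 0))
  →2  (λ.λ.(λ.0 0) 1) (λ.(λ.λ.0 0) 0) ((λ.λ.(λ.0 0) 1) (λ.(λ.λ.0 0) 0))
  →3  (λ.(λ.0 0) (λ.(λ.λ.0 0) 0)) ((λ.λ.(λ.0 0) 1) (λ.(λ.λ.0 0) 0))
  →4  (λ.0 0) (λ.(λ.λ.0 0) 0)
  →5  (λ.(λ.λ.0 0) 0) (λ.(λ.λ.0 0) 0)
  →6  (λ.λ.0 0) (λ.(λ.λ.0 0) 0)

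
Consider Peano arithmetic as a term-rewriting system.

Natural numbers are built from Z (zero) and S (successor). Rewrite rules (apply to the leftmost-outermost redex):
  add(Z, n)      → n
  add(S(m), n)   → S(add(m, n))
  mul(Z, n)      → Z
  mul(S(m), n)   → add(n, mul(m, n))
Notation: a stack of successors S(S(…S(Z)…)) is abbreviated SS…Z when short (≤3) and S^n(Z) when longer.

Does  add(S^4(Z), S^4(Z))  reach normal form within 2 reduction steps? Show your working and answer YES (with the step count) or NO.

  start: add(S^4(Z), S^4(Z))
  →1  S(add(SSSZ, S^4(Z)))
  →2  S(S(add(SSZ, S^4(Z))))

Answer: NO — after 2 steps the term is S(S(add(SSZ, S^4(Z)))), not yet normal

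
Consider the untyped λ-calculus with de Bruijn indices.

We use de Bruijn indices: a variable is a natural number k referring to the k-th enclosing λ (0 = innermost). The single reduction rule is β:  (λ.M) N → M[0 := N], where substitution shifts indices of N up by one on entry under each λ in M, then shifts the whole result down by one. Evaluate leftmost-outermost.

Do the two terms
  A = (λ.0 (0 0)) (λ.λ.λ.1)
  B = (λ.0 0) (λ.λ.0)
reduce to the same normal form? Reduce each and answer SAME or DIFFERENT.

Term A:
  start: (λ.0 (0 0)) (λ.λ.λ.1)
  →1  (λ.λ.λ.1) ((λ.λ.λ.1) (λ.λ.λ.1))
  →2  λ.λ.1

Term B:
  start: (λ.0 0) (λ.λ.0)
  →1  (λ.λ.0) (λ.λ.0)
  →2  λ.0

Answer: DIFFERENT — A ⇓ λ.λ.1, B ⇓ λ.0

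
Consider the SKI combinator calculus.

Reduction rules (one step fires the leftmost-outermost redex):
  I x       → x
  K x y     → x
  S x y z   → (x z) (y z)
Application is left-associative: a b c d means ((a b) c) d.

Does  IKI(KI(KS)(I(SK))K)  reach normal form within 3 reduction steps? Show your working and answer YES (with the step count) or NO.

Answer: YES — reaches normal form I in 2 ≤ 3 steps

Working:
  start: IKI(KI(KS)(I(SK))K)
  [1] KI(KI(KS)(I(SK))K)
  [2] I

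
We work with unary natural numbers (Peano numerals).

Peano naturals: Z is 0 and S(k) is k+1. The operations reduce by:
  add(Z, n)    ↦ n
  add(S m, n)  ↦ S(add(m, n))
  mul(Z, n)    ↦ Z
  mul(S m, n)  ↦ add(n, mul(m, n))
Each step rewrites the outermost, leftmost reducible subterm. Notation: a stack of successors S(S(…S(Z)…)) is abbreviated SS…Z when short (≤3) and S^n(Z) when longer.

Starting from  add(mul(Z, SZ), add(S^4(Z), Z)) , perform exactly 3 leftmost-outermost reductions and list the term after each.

Answer: after 3 steps: S(add(SSSZ, Z))

Reduction:
  start: add(mul(Z, SZ), add(S^4(Z), Z))
  [1] add(Z, add(S^4(Z), Z))
  [2] add(S^4(Z), Z)
  [3] S(add(SSSZ, Z))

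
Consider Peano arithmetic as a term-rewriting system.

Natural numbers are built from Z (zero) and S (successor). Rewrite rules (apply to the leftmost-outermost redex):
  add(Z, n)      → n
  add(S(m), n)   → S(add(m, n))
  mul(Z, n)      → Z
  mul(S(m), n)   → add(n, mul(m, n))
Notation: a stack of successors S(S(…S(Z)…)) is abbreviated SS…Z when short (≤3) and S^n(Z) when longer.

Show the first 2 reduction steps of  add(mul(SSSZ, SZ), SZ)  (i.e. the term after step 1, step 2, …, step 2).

Answer: after 2 steps: add(S(add(Z, mul(SSZ, SZ))), SZ)

Reduction:
  start: add(mul(SSSZ, SZ), SZ)
  →1  add(add(SZ, mul(SSZ, SZ)), SZ)
  →2  add(S(add(Z, mul(SSZ, SZ))), SZ)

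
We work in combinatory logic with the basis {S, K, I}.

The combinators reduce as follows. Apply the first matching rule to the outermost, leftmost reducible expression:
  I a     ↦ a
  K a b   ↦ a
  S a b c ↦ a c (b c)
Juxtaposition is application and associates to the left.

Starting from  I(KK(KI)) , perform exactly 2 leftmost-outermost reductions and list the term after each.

  start: I(KK(KI))
  →1  KK(KI)
  →2  K

Answer: after 2 steps: K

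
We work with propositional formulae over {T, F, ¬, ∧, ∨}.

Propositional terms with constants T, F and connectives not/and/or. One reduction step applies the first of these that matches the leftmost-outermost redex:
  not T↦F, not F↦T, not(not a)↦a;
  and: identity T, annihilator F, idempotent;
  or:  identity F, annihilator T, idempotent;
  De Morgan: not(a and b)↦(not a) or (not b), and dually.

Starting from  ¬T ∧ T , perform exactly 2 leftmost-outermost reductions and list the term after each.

Answer: after 2 steps: F

Reduction:
  start: ¬T ∧ T
  step 1: ¬T
  step 2: F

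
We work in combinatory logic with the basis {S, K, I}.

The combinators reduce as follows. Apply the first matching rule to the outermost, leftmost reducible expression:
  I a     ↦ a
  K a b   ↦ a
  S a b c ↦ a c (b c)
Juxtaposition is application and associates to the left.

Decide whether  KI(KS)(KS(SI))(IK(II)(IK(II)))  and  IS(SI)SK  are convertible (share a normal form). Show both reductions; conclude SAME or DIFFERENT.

Term A:
  start: KI(KS)(KS(SI))(IK(II)(IK(II)))
  →1  I(KS(SI))(IK(II)(IK(II)))
  →2  KS(SI)(IK(II)(IK(II)))
  →3  S(IK(II)(IK(II)))
  →4  S(K(II)(IK(II)))
  →5  S(II)
  →6  SI

Term B:
  start: IS(SI)SK
  →1  S(SI)SK
  →2  SIK(SK)
  →3  I(SK)(K(SK))
  →4  SK(K(SK))

Answer: DIFFERENT — A ⇓ SI, B ⇓ SK(K(SK))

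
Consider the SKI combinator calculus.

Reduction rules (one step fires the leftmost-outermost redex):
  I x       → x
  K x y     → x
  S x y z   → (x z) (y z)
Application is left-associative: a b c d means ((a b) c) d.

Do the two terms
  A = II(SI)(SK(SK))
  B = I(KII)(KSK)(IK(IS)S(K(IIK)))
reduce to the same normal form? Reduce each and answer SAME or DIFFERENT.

Term A:
  start: II(SI)(SK(SK))
  [1] I(SI)(SK(SK))
  [2] SI(SK(SK))

Term B:
  start: I(KII)(KSK)(IK(IS)S(K(IIK)))
  [1] KII(KSK)(IK(IS)S(K(IIK)))
  [2] I(KSK)(IK(IS)S(K(IIK)))
  [3] KSK(IK(IS)S(K(IIK)))
  [4] S(IK(IS)S(K(IIK)))
  [5] S(K(IS)S(K(IIK)))
  [6] S(IS(K(IIK)))
  [7] S(S(K(IIK)))
  [8] S(S(K(IK)))
  [9] S(S(KK))

Answer: DIFFERENT — A ⇓ SI(SK(SK)), B ⇓ S(S(KK))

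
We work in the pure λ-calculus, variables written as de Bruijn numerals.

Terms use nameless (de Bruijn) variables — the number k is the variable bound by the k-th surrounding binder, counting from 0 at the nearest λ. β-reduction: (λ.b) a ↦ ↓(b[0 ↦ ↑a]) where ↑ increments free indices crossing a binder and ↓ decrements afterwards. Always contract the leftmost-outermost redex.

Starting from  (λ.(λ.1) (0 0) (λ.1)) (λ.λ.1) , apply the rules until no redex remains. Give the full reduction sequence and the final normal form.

  start: (λ.(λ.1) (0 0) (λ.1)) (λ.λ.1)
  [1] (λ.λ.λ.1) ((λ.λ.1) (λ.λ.1)) (λ.λ.λ.1)
  [2] (λ.λ.1) (λ.λ.λ.1)
  [3] λ.λ.λ.λ.1

Answer: normal form = λ.λ.λ.λ.1  (in 3 steps)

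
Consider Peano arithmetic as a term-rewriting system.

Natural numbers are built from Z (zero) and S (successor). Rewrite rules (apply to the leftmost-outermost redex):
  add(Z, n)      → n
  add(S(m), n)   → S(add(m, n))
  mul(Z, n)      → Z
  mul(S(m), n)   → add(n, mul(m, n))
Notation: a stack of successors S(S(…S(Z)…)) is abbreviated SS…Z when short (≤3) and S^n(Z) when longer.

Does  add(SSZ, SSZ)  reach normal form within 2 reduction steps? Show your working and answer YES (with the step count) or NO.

Answer: NO — after 2 steps the term is S(S(add(Z, SSZ))), not yet normal

Working:
  start: add(SSZ, SSZ)
  →1  S(add(SZ, SSZ))
  →2  S(S(add(Z, SSZ)))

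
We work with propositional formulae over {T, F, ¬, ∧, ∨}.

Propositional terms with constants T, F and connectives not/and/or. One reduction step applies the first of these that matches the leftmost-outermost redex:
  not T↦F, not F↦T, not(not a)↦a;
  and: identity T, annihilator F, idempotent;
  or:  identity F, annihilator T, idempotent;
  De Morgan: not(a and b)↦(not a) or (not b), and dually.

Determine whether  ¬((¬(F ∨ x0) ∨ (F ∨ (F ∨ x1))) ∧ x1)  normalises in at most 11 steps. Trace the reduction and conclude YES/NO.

Answer: YES — reaches normal form (x0 ∧ ¬x1) ∨ ¬x1 in 10 ≤ 11 steps

Derivation:
  start: ¬((¬(F ∨ x0) ∨ (F ∨ (F ∨ x1))) ∧ x1)
  →1  ¬(¬(F ∨ x0) ∨ (F ∨ (F ∨ x1))) ∨ ¬x1
  →2  (¬¬(F ∨ x0) ∧ ¬(F ∨ (F ∨ x1))) ∨ ¬x1
  →3  ((F ∨ x0) ∧ ¬(F ∨ (F ∨ x1))) ∨ ¬x1
  →4  (x0 ∧ ¬(F ∨ (F ∨ x1))) ∨ ¬x1
  →5  (x0 ∧ (¬F ∧ ¬(F ∨ x1))) ∨ ¬x1
  →6  (x0 ∧ (T ∧ ¬(F ∨ x1))) ∨ ¬x1
  →7  (x0 ∧ ¬(F ∨ x1)) ∨ ¬x1
  →8  (x0 ∧ (¬F ∧ ¬x1)) ∨ ¬x1
  →9  (x0 ∧ (T ∧ ¬x1)) ∨ ¬x1
  →10  (x0 ∧ ¬x1) ∨ ¬x1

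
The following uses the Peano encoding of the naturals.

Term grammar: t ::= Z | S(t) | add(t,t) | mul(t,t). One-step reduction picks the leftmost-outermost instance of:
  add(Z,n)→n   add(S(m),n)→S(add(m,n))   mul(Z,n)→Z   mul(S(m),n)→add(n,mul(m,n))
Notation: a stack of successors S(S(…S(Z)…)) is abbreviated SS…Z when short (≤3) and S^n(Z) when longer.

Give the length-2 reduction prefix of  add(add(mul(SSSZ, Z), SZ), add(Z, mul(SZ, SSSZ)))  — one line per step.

Answer: after 2 steps: add(add(mul(SSZ, Z), SZ), add(Z, mul(SZ, SSSZ)))

Working:
  start: add(add(mul(SSSZ, Z), SZ), add(Z, mul(SZ, SSSZ)))
  step 1: add(add(add(Z, mul(SSZ, Z)), SZ), add(Z, mul(SZ, SSSZ)))
  step 2: add(add(mul(SSZ, Z), SZ), add(Z, mul(SZ, SSSZ)))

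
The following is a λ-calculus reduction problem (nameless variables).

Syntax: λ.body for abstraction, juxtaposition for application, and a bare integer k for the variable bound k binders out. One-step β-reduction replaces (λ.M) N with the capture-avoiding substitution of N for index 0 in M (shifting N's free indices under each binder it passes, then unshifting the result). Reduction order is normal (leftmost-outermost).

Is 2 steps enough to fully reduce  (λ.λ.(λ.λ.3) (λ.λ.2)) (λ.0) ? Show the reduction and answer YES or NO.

Answer: YES — reaches normal form λ.λ.λ.0 in 2 ≤ 2 steps

Working:
  start: (λ.λ.(λ.λ.3) (λ.λ.2)) (λ.0)
  step 1: λ.(λ.λ.λ.0) (λ.λ.2)
  step 2: λ.λ.λ.0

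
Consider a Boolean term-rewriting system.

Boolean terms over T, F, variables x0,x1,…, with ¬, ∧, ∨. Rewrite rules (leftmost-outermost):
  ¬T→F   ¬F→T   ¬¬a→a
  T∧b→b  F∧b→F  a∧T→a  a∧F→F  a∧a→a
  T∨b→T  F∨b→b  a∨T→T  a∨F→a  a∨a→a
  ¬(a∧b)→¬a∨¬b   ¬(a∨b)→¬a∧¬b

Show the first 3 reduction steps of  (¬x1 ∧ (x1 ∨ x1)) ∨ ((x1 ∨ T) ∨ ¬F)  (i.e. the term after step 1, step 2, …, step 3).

  start: (¬x1 ∧ (x1 ∨ x1)) ∨ ((x1 ∨ T) ∨ ¬F)
  [1] (¬x1 ∧ x1) ∨ ((x1 ∨ T) ∨ ¬F)
  [2] (¬x1 ∧ x1) ∨ (T ∨ ¬F)
  [3] (¬x1 ∧ x1) ∨ T

Answer: after 3 steps: (¬x1 ∧ x1) ∨ T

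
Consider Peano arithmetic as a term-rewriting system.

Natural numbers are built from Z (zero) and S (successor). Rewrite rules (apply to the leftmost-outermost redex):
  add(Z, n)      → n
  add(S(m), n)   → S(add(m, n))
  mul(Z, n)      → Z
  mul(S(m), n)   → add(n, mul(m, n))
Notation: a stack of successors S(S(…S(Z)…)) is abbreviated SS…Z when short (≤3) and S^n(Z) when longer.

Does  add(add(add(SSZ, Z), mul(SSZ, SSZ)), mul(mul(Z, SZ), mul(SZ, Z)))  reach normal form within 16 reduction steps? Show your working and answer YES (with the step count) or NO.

  start: add(add(add(SSZ, Z), mul(SSZ, SSZ)), mul(mul(Z, SZ), mul(SZ, Z)))
  →1  add(add(S(add(SZ, Z)), mul(SSZ, SSZ)), mul(mul(Z, SZ), mul(SZ, Z)))
  →2  add(S(add(add(SZ, Z), mul(SSZ, SSZ))), mul(mul(Z, SZ), mul(SZ, Z)))
  →3  S(add(add(add(SZ, Z), mul(SSZ, SSZ)), mul(mul(Z, SZ), mul(SZ, Z))))
  →4  S(add(add(S(add(Z, Z)), mul(SSZ, SSZ)), mul(mul(Z, SZ), mul(SZ, Z))))
  →5  S(add(S(add(add(Z, Z), mul(SSZ, SSZ))), mul(mul(Z, SZ), mul(SZ, Z))))
  →6  S(S(add(add(add(Z, Z), mul(SSZ, SSZ)), mul(mul(Z, SZ), mul(SZ, Z)))))
  →7  S(S(add(add(Z, mul(SSZ, SSZ)), mul(mul(Z, SZ), mul(SZ, Z)))))
  →8  S(S(add(mul(SSZ, SSZ), mul(mul(Z, SZ), mul(SZ, Z)))))
  →9  S(S(add(add(SSZ, mul(SZ, SSZ)), mul(mul(Z, SZ), mul(SZ, Z)))))
  →10  S(S(add(S(add(SZ, mul(SZ, SSZ))), mul(mul(Z, SZ), mul(SZ, Z)))))
  →11  S(S(S(add(add(SZ, mul(SZ, SSZ)), mul(mul(Z, SZ), mul(SZ, Z))))))
  →12  S(S(S(add(S(add(Z, mul(SZ, SSZ))), mul(mul(Z, SZ), mul(SZ, Z))))))
  →13  S(S(S(S(add(add(Z, mul(SZ, SSZ)), mul(mul(Z, SZ), mul(SZ, Z)))))))
  →14  S(S(S(S(add(mul(SZ, SSZ), mul(mul(Z, SZ), mul(SZ, Z)))))))
  →15  S(S(S(S(add(add(SSZ, mul(Z, SSZ)), mul(mul(Z, SZ), mul(SZ, Z)))))))
  →16  S(S(S(S(add(S(add(SZ, mul(Z, SSZ))), mul(mul(Z, SZ), mul(SZ, Z)))))))

Answer: NO — after 16 steps the term is S(S(S(S(add(S(add(SZ, mul(Z, SSZ))), mul(mul(Z, SZ), mul(SZ, Z))))))), not yet normal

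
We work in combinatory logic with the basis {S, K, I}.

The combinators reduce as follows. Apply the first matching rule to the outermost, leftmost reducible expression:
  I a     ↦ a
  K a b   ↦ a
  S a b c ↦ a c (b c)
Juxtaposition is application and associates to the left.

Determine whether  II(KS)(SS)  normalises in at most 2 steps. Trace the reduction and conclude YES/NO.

  start: II(KS)(SS)
  [1] I(KS)(SS)
  [2] KS(SS)

Answer: NO — after 2 steps the term is KS(SS), not yet normal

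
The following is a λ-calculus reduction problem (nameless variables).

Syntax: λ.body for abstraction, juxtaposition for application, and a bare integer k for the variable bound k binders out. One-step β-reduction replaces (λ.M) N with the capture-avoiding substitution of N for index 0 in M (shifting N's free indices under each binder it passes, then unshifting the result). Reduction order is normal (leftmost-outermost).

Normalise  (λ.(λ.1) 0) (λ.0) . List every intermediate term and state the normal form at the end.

Answer: normal form = λ.0  (in 2 steps)

Derivation:
  start: (λ.(λ.1) 0) (λ.0)
  [1] (λ.λ.0) (λ.0)
  [2] λ.0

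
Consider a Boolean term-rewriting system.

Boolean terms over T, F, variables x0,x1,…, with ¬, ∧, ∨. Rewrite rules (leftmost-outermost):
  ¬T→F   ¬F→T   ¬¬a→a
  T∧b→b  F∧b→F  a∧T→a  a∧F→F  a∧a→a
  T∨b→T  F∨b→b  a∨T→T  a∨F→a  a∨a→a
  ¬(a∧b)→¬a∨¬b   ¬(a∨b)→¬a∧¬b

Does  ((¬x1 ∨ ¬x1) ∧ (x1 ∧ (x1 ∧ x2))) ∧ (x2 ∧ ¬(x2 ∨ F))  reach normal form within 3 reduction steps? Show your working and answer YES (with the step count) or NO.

Answer: NO — after 3 steps the term is (¬x1 ∧ (x1 ∧ (x1 ∧ x2))) ∧ (x2 ∧ (¬x2 ∧ T)), not yet normal

Working:
  start: ((¬x1 ∨ ¬x1) ∧ (x1 ∧ (x1 ∧ x2))) ∧ (x2 ∧ ¬(x2 ∨ F))
  step 1: (¬x1 ∧ (x1 ∧ (x1 ∧ x2))) ∧ (x2 ∧ ¬(x2 ∨ F))
  step 2: (¬x1 ∧ (x1 ∧ (x1 ∧ x2))) ∧ (x2 ∧ (¬x2 ∧ ¬F))
  step 3: (¬x1 ∧ (x1 ∧ (x1 ∧ x2))) ∧ (x2 ∧ (¬x2 ∧ T))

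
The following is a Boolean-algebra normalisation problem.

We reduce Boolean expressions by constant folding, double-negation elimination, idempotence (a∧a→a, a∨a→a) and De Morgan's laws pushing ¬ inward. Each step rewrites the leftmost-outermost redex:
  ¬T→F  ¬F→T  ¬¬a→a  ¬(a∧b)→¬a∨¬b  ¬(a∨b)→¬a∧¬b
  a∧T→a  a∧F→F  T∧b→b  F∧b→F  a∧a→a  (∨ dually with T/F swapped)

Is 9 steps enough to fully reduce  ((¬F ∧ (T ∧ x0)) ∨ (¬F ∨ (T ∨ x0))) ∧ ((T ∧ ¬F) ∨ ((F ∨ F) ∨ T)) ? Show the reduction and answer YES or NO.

  start: ((¬F ∧ (T ∧ x0)) ∨ (¬F ∨ (T ∨ x0))) ∧ ((T ∧ ¬F) ∨ ((F ∨ F) ∨ T))
  step 1: ((T ∧ (T ∧ x0)) ∨ (¬F ∨ (T ∨ x0))) ∧ ((T ∧ ¬F) ∨ ((F ∨ F) ∨ T))
  step 2: ((T ∧ x0) ∨ (¬F ∨ (T ∨ x0))) ∧ ((T ∧ ¬F) ∨ ((F ∨ F) ∨ T))
  step 3: (x0 ∨ (¬F ∨ (T ∨ x0))) ∧ ((T ∧ ¬F) ∨ ((F ∨ F) ∨ T))
  step 4: (x0 ∨ (T ∨ (T ∨ x0))) ∧ ((T ∧ ¬F) ∨ ((F ∨ F) ∨ T))
  step 5: (x0 ∨ T) ∧ ((T ∧ ¬F) ∨ ((F ∨ F) ∨ T))
  step 6: T ∧ ((T ∧ ¬F) ∨ ((F ∨ F) ∨ T))
  step 7: (T ∧ ¬F) ∨ ((F ∨ F) ∨ T)
  step 8: ¬F ∨ ((F ∨ F) ∨ T)
  step 9: T ∨ ((F ∨ F) ∨ T)

Answer: NO — after 9 steps the term is T ∨ ((F ∨ F) ∨ T), not yet normal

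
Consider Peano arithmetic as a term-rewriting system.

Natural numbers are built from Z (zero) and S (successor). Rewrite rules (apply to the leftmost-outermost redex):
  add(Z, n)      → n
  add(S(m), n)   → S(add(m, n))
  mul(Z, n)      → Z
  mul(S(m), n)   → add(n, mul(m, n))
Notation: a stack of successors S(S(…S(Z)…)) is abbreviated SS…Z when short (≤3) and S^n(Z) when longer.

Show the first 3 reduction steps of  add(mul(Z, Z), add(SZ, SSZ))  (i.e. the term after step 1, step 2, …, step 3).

Answer: after 3 steps: S(add(Z, SSZ))

Reduction:
  start: add(mul(Z, Z), add(SZ, SSZ))
  step 1: add(Z, add(SZ, SSZ))
  step 2: add(SZ, SSZ)
  step 3: S(add(Z, SSZ))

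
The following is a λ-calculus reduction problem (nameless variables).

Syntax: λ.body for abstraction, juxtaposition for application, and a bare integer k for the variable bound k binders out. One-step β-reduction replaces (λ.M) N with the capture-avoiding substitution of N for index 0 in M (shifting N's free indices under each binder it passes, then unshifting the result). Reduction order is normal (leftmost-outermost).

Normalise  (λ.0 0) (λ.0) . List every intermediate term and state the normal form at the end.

  start: (λ.0 0) (λ.0)
  →1  (λ.0) (λ.0)
  →2  λ.0

Answer: normal form = λ.0  (in 2 steps)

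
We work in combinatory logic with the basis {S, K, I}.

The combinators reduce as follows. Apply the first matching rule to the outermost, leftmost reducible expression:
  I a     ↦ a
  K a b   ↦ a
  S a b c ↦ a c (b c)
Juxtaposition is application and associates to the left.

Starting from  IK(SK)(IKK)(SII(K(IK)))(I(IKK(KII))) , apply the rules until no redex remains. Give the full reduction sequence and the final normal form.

  start: IK(SK)(IKK)(SII(K(IK)))(I(IKK(KII)))
  [1] K(SK)(IKK)(SII(K(IK)))(I(IKK(KII)))
  [2] SK(SII(K(IK)))(I(IKK(KII)))
  [3] K(I(IKK(KII)))(SII(K(IK))(I(IKK(KII))))
  [4] I(IKK(KII))
  [5] IKK(KII)
  [6] KK(KII)
  [7] K

Answer: normal form = K  (in 7 steps)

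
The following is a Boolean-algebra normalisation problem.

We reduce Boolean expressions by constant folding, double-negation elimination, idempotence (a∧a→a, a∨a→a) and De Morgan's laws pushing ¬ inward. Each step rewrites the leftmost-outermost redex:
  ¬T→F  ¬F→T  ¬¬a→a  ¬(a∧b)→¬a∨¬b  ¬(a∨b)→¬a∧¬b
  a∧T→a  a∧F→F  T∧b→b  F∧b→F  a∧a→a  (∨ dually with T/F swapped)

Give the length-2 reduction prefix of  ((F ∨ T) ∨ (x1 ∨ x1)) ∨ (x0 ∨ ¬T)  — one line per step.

  start: ((F ∨ T) ∨ (x1 ∨ x1)) ∨ (x0 ∨ ¬T)
  step 1: (T ∨ (x1 ∨ x1)) ∨ (x0 ∨ ¬T)
  step 2: T ∨ (x0 ∨ ¬T)

Answer: after 2 steps: T ∨ (x0 ∨ ¬T)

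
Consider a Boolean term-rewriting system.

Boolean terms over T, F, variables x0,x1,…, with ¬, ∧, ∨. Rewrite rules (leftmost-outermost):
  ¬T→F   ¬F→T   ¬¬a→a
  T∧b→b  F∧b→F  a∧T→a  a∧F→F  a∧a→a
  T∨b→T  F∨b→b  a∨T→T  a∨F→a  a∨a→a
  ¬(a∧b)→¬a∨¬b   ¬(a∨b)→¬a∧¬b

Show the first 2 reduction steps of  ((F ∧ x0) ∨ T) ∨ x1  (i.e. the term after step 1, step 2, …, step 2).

  start: ((F ∧ x0) ∨ T) ∨ x1
  →1  T ∨ x1
  →2  T

Answer: after 2 steps: T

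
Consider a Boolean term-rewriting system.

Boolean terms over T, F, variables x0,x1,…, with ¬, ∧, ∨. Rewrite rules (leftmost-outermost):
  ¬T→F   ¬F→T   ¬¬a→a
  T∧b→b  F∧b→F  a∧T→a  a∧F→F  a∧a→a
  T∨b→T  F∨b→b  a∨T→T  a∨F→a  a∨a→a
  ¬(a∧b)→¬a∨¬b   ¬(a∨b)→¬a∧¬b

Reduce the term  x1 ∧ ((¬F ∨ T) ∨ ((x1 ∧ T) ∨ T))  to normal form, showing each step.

  start: x1 ∧ ((¬F ∨ T) ∨ ((x1 ∧ T) ∨ T))
  step 1: x1 ∧ (T ∨ ((x1 ∧ T) ∨ T))
  step 2: x1 ∧ T
  step 3: x1

Answer: normal form = x1  (in 3 steps)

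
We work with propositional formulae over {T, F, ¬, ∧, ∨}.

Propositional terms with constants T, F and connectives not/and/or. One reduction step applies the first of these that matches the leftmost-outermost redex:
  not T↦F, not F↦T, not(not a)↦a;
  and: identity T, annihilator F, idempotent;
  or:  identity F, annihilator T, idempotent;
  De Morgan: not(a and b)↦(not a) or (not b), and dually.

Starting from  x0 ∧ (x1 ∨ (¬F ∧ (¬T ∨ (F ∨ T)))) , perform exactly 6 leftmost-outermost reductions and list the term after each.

  start: x0 ∧ (x1 ∨ (¬F ∧ (¬T ∨ (F ∨ T))))
  →1  x0 ∧ (x1 ∨ (T ∧ (¬T ∨ (F ∨ T))))
  →2  x0 ∧ (x1 ∨ (¬T ∨ (F ∨ T)))
  →3  x0 ∧ (x1 ∨ (F ∨ (F ∨ T)))
  →4  x0 ∧ (x1 ∨ (F ∨ T))
  →5  x0 ∧ (x1 ∨ T)
  →6  x0 ∧ T

Answer: after 6 steps: x0 ∧ T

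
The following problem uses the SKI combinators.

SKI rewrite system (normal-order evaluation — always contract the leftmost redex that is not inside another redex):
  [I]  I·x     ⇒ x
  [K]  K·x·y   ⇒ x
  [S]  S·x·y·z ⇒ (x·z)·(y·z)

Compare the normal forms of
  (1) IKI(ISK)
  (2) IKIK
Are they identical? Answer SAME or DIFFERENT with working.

Term A:
  start: IKI(ISK)
  [1] KI(ISK)
  [2] I

Term B:
  start: IKIK
  [1] KIK
  [2] I

Answer: SAME — A ⇓ I, B ⇓ I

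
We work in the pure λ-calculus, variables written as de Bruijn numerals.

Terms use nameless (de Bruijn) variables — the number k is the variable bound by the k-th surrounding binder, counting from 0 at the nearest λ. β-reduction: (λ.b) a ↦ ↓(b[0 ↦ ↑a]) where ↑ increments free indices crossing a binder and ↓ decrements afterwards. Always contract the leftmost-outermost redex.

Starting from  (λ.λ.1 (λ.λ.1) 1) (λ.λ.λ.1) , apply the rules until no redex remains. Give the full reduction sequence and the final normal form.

Answer: normal form = λ.λ.λ.λ.λ.1  (in 3 steps)

Reduction:
  start: (λ.λ.1 (λ.λ.1) 1) (λ.λ.λ.1)
  [1] λ.(λ.λ.λ.1) (λ.λ.1) (λ.λ.λ.1)
  [2] λ.(λ.λ.1) (λ.λ.λ.1)
  [3] λ.λ.λ.λ.λ.1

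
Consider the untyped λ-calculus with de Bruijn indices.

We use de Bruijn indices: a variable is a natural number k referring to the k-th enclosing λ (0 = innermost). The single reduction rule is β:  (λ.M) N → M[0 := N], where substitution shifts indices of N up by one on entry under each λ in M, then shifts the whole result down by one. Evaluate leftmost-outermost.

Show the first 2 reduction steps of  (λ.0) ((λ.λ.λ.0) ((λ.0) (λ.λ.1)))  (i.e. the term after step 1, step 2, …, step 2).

Answer: after 2 steps: λ.λ.0

Working:
  start: (λ.0) ((λ.λ.λ.0) ((λ.0) (λ.λ.1)))
  [1] (λ.λ.λ.0) ((λ.0) (λ.λ.1))
  [2] λ.λ.0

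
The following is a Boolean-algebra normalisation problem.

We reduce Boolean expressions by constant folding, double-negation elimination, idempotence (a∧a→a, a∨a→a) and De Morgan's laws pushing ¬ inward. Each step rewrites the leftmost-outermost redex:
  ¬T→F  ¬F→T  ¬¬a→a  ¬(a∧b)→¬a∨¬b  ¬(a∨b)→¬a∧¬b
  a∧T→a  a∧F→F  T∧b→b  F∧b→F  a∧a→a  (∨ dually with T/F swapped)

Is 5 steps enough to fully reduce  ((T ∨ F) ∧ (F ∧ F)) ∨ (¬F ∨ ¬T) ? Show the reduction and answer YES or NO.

  start: ((T ∨ F) ∧ (F ∧ F)) ∨ (¬F ∨ ¬T)
  step 1: (T ∧ (F ∧ F)) ∨ (¬F ∨ ¬T)
  step 2: (F ∧ F) ∨ (¬F ∨ ¬T)
  step 3: F ∨ (¬F ∨ ¬T)
  step 4: ¬F ∨ ¬T
  step 5: T ∨ ¬T

Answer: NO — after 5 steps the term is T ∨ ¬T, not yet normal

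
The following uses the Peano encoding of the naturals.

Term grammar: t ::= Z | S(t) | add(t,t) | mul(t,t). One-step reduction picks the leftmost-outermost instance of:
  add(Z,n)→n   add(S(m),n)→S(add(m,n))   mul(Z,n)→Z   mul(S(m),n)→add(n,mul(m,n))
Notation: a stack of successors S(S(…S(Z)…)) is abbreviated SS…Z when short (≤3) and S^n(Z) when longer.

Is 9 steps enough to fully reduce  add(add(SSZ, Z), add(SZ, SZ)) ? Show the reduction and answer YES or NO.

Answer: YES — reaches normal form S^4(Z) in 8 ≤ 9 steps

Derivation:
  start: add(add(SSZ, Z), add(SZ, SZ))
  step 1: add(S(add(SZ, Z)), add(SZ, SZ))
  step 2: S(add(add(SZ, Z), add(SZ, SZ)))
  step 3: S(add(S(add(Z, Z)), add(SZ, SZ)))
  step 4: S(S(add(add(Z, Z), add(SZ, SZ))))
  step 5: S(S(add(Z, add(SZ, SZ))))
  step 6: S(S(add(SZ, SZ)))
  step 7: S(S(S(add(Z, SZ))))
  step 8: S^4(Z)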